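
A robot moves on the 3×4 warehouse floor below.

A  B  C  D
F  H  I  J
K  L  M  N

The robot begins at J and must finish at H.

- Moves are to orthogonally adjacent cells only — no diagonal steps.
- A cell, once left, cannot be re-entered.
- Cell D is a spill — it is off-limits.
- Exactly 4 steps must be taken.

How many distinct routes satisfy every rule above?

4

Need simple routes of exactly 4 moves from J to H (Manhattan distance 2, so 1 moves are spent on a detour and 1 undoing it).
Enumerating: J N M I H | J N M L H | J I C B H | J I M L H.
That gives 4 routes.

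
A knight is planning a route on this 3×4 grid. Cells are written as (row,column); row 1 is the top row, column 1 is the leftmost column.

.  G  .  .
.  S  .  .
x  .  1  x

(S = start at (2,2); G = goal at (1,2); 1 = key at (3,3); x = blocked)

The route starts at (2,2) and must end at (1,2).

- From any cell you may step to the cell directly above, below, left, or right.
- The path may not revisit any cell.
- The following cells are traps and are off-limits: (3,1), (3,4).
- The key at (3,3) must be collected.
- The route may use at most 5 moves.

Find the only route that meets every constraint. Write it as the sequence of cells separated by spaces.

(2,2) (3,2) (3,3) (2,3) (1,3) (1,2)

Any route must reach (3,3) and still end at (1,2) within 5 moves, so the order of the required stops is forced.
Route from (2,2): down to (3,2), right to (3,3), 2× up (reaching (1,3)), left to (1,2) — 5 moves in all.
Check: all required cells visited; 5 ≤ 5 moves.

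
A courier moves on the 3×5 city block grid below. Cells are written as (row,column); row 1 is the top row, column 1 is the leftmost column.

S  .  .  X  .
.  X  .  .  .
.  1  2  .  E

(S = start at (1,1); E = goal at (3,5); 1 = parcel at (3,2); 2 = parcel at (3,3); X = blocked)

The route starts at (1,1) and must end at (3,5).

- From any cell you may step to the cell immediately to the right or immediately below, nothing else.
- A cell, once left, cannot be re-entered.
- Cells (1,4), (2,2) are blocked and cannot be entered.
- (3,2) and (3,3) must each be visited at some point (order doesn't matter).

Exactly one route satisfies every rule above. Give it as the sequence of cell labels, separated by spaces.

(1,1) (2,1) (3,1) (3,2) (3,3) (3,4) (3,5)

Moves only go right or down, so the column and row indices never decrease.
Route from (1,1): 2× down (reaching (3,1)), 4× right (reaching (3,5)) — 6 moves in all.
Check: all required cells visited.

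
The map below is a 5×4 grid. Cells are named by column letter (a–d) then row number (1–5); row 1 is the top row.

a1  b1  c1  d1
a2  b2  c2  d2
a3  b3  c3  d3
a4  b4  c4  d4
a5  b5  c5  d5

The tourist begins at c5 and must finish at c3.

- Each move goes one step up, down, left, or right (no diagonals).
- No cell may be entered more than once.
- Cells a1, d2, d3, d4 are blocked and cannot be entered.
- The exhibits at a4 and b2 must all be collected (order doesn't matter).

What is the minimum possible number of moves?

Any route passes through a4 and b2 in some order between c5 and c3. Summing Manhattan distances along each leg and taking the cheapest ordering (c5 → a4 → b2 → c3) gives a lower bound of 3 + 3 + 2 = 8 moves.
A route of 8 moves achieves this: c5 → c4 → b4 → a4 → a3 → a2 → b2 → b3 → c3.
Since 8 matches the lower bound, it is optimal.

8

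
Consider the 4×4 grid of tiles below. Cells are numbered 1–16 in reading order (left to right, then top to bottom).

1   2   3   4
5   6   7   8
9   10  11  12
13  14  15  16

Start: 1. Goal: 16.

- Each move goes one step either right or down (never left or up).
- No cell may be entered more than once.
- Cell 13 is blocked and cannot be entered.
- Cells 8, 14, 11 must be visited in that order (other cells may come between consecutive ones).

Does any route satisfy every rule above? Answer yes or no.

no

14 lies to the left of 8, so going from 8 to 14 would need a leftward move — but moves only go right/down, so 8 cannot be visited before 14.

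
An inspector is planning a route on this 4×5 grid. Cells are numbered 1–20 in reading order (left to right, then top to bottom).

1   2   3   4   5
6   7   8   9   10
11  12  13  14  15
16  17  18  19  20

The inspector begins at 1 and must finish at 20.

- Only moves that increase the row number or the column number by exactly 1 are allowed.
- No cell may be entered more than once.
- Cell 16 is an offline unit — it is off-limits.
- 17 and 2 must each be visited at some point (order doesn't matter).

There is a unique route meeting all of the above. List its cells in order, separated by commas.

1, 2, 7, 12, 17, 18, 19, 20

Moves only go right or down, so the column and row indices never decrease.
Route from 1: right to 2, 3× down (reaching 17), 3× right (reaching 20) — 7 moves in all.
Check: all required cells visited.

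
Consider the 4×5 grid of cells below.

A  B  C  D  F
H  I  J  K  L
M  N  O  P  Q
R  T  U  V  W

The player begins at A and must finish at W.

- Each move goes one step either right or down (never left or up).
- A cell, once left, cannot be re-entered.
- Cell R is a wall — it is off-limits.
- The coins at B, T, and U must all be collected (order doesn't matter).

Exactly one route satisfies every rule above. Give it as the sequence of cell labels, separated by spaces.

A B I N T U V W

Moves only go right or down, so the column and row indices never decrease.
Route from A: right to B, 3× down (reaching T), 3× right (reaching W) — 7 moves in all.
Check: all required cells visited.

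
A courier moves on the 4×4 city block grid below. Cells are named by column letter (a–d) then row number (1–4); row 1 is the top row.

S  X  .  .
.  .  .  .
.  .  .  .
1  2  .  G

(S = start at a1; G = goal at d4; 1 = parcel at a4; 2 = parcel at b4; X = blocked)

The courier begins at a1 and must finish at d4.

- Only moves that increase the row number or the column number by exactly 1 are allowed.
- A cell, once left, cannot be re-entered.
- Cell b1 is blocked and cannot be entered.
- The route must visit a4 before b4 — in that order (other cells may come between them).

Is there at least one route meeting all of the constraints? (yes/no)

One route that works: a1 → a2 → a3 → a4 → b4 → c4 → d4.

yes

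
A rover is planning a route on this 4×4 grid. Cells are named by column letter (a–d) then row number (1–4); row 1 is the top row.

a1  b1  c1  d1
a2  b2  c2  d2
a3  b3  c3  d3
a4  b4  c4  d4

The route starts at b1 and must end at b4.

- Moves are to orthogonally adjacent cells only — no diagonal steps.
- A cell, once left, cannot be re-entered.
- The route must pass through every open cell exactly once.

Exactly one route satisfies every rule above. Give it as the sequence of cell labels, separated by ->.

b1 -> a1 -> a2 -> b2 -> c2 -> c1 -> d1 -> d2 -> d3 -> d4 -> c4 -> c3 -> b3 -> a3 -> a4 -> b4

Need to visit all 16 open cells exactly once, starting at b1 and ending at b4.
Cell d1 has only two open neighbours (d2 and c1), so the path must pass straight through it: one of those is the cell it's entered from and the other is where it exits.
Route from b1: left 1 to a1, down 1 to a2, right 2 to c2, up 1 to c1, right 1 to d1, down 3 to d4, left 1 to c4, up 1 to c3, left 2 to a3, down 1 to a4, right 1 to b4 — 15 moves in all.
Check: all 16 open cells covered.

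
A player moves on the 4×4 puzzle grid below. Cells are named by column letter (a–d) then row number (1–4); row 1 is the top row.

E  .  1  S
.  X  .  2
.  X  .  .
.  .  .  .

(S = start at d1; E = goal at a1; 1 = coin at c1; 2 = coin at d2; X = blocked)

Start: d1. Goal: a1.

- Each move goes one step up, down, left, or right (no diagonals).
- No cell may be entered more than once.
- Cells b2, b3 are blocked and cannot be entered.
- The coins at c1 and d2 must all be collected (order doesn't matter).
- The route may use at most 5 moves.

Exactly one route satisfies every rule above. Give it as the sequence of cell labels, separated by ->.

Any route must reach c1 and d2 and still end at a1 within 5 moves, so the order of the required stops is forced.
Route from d1: down 1 to d2, left 1 to c2, up 1 to c1, left 2 to a1 — 5 moves in all.
Check: all required cells visited; 5 ≤ 5 moves.

d1 -> d2 -> c2 -> c1 -> b1 -> a1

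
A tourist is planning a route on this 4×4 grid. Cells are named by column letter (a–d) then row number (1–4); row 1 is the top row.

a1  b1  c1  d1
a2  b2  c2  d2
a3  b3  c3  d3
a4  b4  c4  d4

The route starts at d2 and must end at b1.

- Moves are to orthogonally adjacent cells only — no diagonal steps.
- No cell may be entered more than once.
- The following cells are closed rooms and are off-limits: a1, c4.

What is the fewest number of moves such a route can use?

The Manhattan distance from d2 to b1 is |2−1| + |4−2| = 3, so at least 3 moves are needed.
A route of 3 moves achieves this: d2 → d1 → c1 → b1.
Since 3 matches the lower bound, it is optimal.

3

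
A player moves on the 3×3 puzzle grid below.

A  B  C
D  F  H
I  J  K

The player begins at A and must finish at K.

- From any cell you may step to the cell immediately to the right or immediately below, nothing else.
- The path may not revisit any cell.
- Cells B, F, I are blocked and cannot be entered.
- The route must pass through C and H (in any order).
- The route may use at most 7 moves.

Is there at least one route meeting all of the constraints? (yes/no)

no

Right/down moves force the required cells to be taken in the order C, H. Every right/down route from A to C runs into a blocked cell, so that leg cannot be completed.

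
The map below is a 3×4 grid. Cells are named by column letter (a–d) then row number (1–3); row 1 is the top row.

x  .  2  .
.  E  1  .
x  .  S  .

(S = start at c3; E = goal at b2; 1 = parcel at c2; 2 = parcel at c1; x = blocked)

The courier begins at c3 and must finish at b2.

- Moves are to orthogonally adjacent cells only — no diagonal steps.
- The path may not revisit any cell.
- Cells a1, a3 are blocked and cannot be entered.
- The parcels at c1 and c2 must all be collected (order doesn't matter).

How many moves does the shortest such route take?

Any route passes through c1 and c2 in some order between c3 and b2. Summing Manhattan distances along each leg and taking the cheapest ordering (c3 → c2 → c1 → b2) gives a lower bound of 1 + 1 + 2 = 4 moves.
A route of 4 moves achieves this: c3 → c2 → c1 → b1 → b2.
Since 4 matches the lower bound, it is optimal.

4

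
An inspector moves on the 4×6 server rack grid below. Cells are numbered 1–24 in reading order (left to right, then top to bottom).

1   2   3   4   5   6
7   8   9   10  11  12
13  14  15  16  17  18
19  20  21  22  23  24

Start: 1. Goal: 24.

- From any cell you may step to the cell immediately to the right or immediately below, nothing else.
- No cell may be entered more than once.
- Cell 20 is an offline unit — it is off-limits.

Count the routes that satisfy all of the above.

A right/down-only route from 1 to 24 makes exactly 3 down-moves and 5 right-moves in some order.
With no other constraints that would be C(8,3) = 56 routes.
Subtract routes through each blocked cell (inclusion–exclusion for overlaps): − through 20: 4 → 52.
That gives 52 routes.

52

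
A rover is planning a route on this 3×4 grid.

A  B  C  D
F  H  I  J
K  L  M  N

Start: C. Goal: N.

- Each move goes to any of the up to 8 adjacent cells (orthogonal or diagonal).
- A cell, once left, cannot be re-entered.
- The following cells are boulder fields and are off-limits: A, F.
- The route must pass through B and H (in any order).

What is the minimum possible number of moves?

4

Any route passes through B and H in some order between C and N. Summing Chebyshev distances along each leg and taking the cheapest ordering (C → B → H → N) gives a lower bound of 1 + 1 + 2 = 4 moves.
A route of 4 moves achieves this: C → B → H → I → N.
Since 4 matches the lower bound, it is optimal.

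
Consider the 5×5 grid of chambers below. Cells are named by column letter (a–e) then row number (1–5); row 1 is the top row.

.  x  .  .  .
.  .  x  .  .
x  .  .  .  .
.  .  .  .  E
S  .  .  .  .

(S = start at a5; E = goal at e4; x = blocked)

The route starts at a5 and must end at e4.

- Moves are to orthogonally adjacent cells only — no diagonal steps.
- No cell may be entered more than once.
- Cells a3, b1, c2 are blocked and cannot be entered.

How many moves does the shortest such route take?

5

The Manhattan distance from a5 to e4 is |5−4| + |1−5| = 5, so at least 5 moves are needed.
A route of 5 moves achieves this: a5 → a4 → b4 → c4 → d4 → e4.
Since 5 matches the lower bound, it is optimal.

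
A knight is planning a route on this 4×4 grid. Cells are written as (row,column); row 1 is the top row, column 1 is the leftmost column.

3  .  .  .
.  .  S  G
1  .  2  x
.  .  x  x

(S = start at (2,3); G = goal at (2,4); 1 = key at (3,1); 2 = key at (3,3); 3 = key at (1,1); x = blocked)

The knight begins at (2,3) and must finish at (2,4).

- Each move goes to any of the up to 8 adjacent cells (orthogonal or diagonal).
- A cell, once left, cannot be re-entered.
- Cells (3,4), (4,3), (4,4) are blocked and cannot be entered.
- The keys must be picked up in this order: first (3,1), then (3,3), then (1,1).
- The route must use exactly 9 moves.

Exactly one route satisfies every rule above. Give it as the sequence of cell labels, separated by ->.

The waypoints must appear in the order (3,1), (3,3), (1,1), with no cell reused.
Route from (2,3): down-left 1 to (3,2), left 1 to (3,1), down-right 1 to (4,2), up-right 1 to (3,3), up-left 2 to (1,1), right 2 to (1,3), down-right 1 to (2,4) — 9 moves in all.
Check: order respected (1 at step 2, 2 at step 4, 3 at step 6); 9 moves as required.

(2,3) -> (3,2) -> (3,1) -> (4,2) -> (3,3) -> (2,2) -> (1,1) -> (1,2) -> (1,3) -> (2,4)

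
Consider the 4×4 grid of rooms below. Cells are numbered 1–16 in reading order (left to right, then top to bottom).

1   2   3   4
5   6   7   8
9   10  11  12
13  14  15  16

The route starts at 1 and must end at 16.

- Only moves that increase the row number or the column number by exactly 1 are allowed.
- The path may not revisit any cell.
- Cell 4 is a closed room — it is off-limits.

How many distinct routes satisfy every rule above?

A right/down-only route from 1 to 16 makes exactly 3 down-moves and 3 right-moves in some order.
With no other constraints that would be C(6,3) = 20 routes.
Subtract routes through each blocked cell (inclusion–exclusion for overlaps): − through 4: 1 → 19.
That gives 19 routes.

19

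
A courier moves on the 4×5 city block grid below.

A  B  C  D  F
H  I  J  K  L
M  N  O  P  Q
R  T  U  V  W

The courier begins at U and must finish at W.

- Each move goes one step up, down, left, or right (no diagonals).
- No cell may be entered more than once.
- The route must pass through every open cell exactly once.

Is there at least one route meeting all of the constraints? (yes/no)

Colour the cells like a checkerboard: each orthogonal step flips colour, so a Hamiltonian route alternates colours. Here there are 10 cells of one colour and 10 of the other, with start on the same colour as the goal — the counts and endpoints can't be arranged into an alternating sequence of length 20, so no Hamiltonian route exists.

no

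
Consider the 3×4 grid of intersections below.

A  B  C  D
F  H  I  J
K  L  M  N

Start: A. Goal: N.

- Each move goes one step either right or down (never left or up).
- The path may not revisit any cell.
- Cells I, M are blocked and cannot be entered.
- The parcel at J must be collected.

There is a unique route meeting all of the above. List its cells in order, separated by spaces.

Moves only go right or down, so the column and row indices never decrease.
Route from A: right 3 to D, down 2 to N — 5 moves in all.
Check: all required cells visited.

A B C D J N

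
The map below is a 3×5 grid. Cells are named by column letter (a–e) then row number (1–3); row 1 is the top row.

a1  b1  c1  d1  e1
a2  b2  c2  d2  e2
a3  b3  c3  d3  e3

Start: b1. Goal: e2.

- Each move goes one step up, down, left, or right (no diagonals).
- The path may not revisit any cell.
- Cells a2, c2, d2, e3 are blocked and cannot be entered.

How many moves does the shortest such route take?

The Manhattan distance from b1 to e2 is |1−2| + |2−5| = 4, so at least 4 moves are needed.
A route of 4 moves achieves this: b1 → c1 → d1 → e1 → e2.
Since 4 matches the lower bound, it is optimal.

4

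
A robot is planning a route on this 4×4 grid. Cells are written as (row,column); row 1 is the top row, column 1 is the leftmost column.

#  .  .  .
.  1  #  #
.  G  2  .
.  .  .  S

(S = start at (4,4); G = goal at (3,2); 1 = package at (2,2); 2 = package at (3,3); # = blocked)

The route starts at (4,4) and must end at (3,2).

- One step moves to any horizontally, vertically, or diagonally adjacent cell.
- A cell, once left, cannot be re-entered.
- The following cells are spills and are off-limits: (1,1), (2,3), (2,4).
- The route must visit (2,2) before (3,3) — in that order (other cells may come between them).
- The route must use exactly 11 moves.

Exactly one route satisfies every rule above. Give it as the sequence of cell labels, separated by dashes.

The waypoints must appear in the order (2,2), (3,3), with no cell reused.
Route from (4,4): up to (3,4), down-left to (4,3), 2× left (reaching (4,1)), 2× up (reaching (2,1)), up-right to (1,2), right to (1,3), down-left to (2,2), down-right to (3,3), left to (3,2) — 11 moves in all.
Check: order respected (1 at step 9, 2 at step 10); 11 moves as required.

(4,4) - (3,4) - (4,3) - (4,2) - (4,1) - (3,1) - (2,1) - (1,2) - (1,3) - (2,2) - (3,3) - (3,2)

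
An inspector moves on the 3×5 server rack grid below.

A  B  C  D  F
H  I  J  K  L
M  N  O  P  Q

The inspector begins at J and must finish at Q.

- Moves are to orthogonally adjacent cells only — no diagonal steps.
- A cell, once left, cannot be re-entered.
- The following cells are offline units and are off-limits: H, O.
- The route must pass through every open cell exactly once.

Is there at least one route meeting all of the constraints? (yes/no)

no

Cell A has only one open neighbour but is neither the start nor the goal, so a Hamiltonian route would have to both enter and leave it through the same neighbour — impossible without revisiting.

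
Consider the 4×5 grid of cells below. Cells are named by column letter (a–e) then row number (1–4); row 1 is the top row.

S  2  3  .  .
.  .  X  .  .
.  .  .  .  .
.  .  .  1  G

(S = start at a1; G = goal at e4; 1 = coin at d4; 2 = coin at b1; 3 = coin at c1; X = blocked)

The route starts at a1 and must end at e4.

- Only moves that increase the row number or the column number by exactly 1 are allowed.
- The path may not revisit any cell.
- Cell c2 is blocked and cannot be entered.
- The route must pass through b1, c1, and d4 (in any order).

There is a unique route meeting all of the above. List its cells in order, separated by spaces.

Moves only go right or down, so the column and row indices never decrease.
Route from a1: right 3 to d1, down 3 to d4, right 1 to e4 — 7 moves in all.
Check: all required cells visited.

a1 b1 c1 d1 d2 d3 d4 e4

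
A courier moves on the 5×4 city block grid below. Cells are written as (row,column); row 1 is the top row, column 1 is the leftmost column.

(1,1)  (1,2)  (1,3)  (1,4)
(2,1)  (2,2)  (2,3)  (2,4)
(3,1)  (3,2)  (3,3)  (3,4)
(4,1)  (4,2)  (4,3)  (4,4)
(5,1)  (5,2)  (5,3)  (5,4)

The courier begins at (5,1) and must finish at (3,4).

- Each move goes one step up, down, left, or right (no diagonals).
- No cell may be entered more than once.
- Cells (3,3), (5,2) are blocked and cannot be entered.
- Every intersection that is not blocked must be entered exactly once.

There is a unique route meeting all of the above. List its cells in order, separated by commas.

(5,1), (4,1), (3,1), (2,1), (1,1), (1,2), (1,3), (1,4), (2,4), (2,3), (2,2), (3,2), (4,2), (4,3), (5,3), (5,4), (4,4), (3,4)

Need to visit all 18 open cells exactly once, starting at (5,1) and ending at (3,4).
Route from (5,1): up 4 to (1,1), right 3 to (1,4), down 1 to (2,4), left 2 to (2,2), down 2 to (4,2), right 1 to (4,3), down 1 to (5,3), right 1 to (5,4), up 2 to (3,4) — 17 moves in all.
Check: all 18 open cells covered.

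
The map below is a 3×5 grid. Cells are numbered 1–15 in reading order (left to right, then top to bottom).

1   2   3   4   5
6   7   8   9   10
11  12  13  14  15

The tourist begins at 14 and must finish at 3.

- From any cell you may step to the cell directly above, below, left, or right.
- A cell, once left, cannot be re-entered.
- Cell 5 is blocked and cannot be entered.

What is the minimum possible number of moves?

The Manhattan distance from 14 to 3 is |3−1| + |4−3| = 3, so at least 3 moves are needed.
A route of 3 moves achieves this: 14 → 9 → 4 → 3.
Since 3 matches the lower bound, it is optimal.

3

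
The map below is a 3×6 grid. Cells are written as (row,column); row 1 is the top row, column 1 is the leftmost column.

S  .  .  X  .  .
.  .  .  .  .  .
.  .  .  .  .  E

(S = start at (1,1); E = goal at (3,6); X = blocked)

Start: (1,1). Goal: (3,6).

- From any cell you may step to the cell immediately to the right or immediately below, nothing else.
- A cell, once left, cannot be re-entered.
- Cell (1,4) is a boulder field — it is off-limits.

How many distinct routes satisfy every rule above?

15

A right/down-only route from (1,1) to (3,6) makes exactly 2 down-moves and 5 right-moves in some order.
With no other constraints that would be C(7,2) = 21 routes.
Subtract routes through each blocked cell (inclusion–exclusion for overlaps): − through (1,4): 6 → 15.
That gives 15 routes.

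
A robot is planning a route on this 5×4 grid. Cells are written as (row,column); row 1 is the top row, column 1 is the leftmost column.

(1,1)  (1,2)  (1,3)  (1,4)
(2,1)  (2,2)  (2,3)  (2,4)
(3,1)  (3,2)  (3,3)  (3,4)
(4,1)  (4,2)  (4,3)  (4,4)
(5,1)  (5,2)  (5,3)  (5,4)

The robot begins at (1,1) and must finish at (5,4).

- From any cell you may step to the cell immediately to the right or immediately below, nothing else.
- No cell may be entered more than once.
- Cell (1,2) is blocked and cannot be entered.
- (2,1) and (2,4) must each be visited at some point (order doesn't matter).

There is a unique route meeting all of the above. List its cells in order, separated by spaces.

Moves only go right or down, so the column and row indices never decrease.
Route from (1,1): down 1 to (2,1), right 3 to (2,4), down 3 to (5,4) — 7 moves in all.
Check: all required cells visited.

(1,1) (2,1) (2,2) (2,3) (2,4) (3,4) (4,4) (5,4)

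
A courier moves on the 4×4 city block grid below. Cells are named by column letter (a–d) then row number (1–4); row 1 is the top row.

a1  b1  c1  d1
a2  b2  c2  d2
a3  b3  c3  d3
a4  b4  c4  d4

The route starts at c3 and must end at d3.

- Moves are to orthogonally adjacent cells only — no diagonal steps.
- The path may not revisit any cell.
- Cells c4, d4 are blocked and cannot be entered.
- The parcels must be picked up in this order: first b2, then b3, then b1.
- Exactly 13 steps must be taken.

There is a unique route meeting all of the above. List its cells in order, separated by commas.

c3, c2, b2, b3, b4, a4, a3, a2, a1, b1, c1, d1, d2, d3

The waypoints must appear in the order b2, b3, b1, with no cell reused.
Route from c3: up 1 to c2, left 1 to b2, down 2 to b4, left 1 to a4, up 3 to a1, right 3 to d1, down 2 to d3 — 13 moves in all.
Check: order respected (b2 at step 2, b3 at step 3, b1 at step 9); 13 moves as required.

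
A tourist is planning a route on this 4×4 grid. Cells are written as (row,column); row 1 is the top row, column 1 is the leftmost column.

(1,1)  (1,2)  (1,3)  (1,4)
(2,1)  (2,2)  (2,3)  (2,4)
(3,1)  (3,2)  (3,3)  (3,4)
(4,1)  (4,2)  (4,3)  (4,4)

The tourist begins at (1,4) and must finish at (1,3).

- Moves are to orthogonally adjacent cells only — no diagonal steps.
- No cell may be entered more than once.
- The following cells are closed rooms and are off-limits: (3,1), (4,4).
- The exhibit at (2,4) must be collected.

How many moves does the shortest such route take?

Any route passes through (2,4) somewhere between (1,4) and (1,3). Summing Manhattan distances along the two legs ((1,4) → (2,4) → (1,3)) gives a lower bound of 1 + 2 = 3 moves.
A route of 3 moves achieves this: (1,4) → (2,4) → (2,3) → (1,3).
Since 3 matches the lower bound, it is optimal.

3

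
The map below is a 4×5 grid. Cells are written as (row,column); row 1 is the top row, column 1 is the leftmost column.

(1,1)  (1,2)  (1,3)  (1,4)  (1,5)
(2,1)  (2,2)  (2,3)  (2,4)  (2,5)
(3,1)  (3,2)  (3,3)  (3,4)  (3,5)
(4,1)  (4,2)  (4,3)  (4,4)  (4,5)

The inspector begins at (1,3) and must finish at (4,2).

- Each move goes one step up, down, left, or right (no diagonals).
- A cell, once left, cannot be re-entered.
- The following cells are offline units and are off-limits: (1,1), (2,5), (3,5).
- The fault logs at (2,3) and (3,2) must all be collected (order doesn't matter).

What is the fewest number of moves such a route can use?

4

Any route passes through (2,3) and (3,2) in some order between (1,3) and (4,2). Summing Manhattan distances along each leg and taking the cheapest ordering ((1,3) → (2,3) → (3,2) → (4,2)) gives a lower bound of 1 + 2 + 1 = 4 moves.
A route of 4 moves achieves this: (1,3) → (2,3) → (3,3) → (3,2) → (4,2).
Since 4 matches the lower bound, it is optimal.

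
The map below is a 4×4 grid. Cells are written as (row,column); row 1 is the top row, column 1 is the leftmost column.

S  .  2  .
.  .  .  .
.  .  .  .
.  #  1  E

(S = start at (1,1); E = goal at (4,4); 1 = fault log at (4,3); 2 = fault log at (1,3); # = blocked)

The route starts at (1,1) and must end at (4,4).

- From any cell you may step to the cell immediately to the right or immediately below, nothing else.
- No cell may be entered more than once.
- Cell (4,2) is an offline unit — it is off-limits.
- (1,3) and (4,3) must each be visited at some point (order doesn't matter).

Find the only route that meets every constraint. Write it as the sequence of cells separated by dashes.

(1,1) - (1,2) - (1,3) - (2,3) - (3,3) - (4,3) - (4,4)

Moves only go right or down, so the column and row indices never decrease.
Route from (1,1): right 2 to (1,3), down 3 to (4,3), right 1 to (4,4) — 6 moves in all.
Check: all required cells visited.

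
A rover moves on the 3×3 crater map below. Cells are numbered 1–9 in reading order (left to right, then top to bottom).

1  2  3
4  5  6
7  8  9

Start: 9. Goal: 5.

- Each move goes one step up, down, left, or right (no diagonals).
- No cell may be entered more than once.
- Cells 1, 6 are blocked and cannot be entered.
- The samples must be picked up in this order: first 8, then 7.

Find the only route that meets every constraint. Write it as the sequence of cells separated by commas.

9, 8, 7, 4, 5

The waypoints must appear in the order 8, 7, with no cell reused.
Route from 9: 2× left (reaching 7), up to 4, right to 5 — 4 moves in all.
Check: order respected (8 at step 1, 7 at step 2).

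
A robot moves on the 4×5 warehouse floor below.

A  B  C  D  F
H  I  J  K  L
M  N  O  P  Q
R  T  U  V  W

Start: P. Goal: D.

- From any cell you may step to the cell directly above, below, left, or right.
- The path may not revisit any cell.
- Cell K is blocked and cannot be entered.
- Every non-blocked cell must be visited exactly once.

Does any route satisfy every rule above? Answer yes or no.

yes

One route that works: P → O → J → C → B → A → H → I → N → M → R → T → U → V → W → Q → L → F → D.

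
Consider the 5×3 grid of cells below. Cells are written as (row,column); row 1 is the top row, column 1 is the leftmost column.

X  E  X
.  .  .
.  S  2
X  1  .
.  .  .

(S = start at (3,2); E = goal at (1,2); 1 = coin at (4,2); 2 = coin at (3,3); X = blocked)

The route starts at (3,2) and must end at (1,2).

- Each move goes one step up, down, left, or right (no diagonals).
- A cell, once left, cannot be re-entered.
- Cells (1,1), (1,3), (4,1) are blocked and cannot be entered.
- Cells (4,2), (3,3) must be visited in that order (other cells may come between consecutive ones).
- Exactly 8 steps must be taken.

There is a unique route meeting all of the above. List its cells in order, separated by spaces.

The waypoints must appear in the order (4,2), (3,3), with no cell reused.
Route from (3,2): 2× down (reaching (5,2)), right to (5,3), 3× up (reaching (2,3)), left to (2,2), up to (1,2) — 8 moves in all.
Check: order respected (1 at step 1, 2 at step 5); 8 moves as required.

(3,2) (4,2) (5,2) (5,3) (4,3) (3,3) (2,3) (2,2) (1,2)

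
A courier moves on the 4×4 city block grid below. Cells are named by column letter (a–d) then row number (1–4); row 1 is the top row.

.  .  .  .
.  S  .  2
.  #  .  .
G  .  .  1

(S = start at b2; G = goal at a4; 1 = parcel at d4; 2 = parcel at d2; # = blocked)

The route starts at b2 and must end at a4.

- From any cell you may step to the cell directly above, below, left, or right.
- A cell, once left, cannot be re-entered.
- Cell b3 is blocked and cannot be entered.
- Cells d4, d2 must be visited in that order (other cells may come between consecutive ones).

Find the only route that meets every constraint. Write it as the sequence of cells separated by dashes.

The waypoints must appear in the order d4, d2, with no cell reused.
Route from b2: right 1 to c2, down 2 to c4, right 1 to d4, up 3 to d1, left 3 to a1, down 3 to a4 — 13 moves in all.
Check: order respected (1 at step 4, 2 at step 6).

b2 - c2 - c3 - c4 - d4 - d3 - d2 - d1 - c1 - b1 - a1 - a2 - a3 - a4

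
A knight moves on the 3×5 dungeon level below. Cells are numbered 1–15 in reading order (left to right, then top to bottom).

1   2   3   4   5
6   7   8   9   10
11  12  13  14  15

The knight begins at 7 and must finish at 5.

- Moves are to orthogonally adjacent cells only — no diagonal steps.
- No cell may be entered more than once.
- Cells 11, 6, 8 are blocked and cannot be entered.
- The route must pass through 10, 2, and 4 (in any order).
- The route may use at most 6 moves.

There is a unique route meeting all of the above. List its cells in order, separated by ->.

7 -> 2 -> 3 -> 4 -> 9 -> 10 -> 5

The 6-move cap with required stops at 10, 2, 4 leaves no slack for detours.
Route from 7: up 1 to 2, right 2 to 4, down 1 to 9, right 1 to 10, up 1 to 5 — 6 moves in all.
Check: all required cells visited; 6 ≤ 6 moves.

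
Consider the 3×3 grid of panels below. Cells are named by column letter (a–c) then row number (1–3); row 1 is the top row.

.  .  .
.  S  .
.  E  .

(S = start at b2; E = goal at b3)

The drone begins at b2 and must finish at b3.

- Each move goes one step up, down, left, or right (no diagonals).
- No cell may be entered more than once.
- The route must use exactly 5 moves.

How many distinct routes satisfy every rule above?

2

Need simple routes of exactly 5 moves from b2 to b3 (Manhattan distance 1, so 2 moves are spent on a detour and 2 undoing it).
Enumerating: b2 b1 a1 a2 a3 b3 | b2 b1 c1 c2 c3 b3.
That gives 2 routes.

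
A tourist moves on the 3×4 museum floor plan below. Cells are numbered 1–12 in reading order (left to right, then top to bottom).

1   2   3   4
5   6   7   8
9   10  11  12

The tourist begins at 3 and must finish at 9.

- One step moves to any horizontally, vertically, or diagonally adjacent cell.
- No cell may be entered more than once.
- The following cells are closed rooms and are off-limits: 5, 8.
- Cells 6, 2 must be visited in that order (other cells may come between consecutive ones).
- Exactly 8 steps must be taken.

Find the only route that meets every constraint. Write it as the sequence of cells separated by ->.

3 -> 6 -> 1 -> 2 -> 7 -> 12 -> 11 -> 10 -> 9

The waypoints must appear in the order 6, 2, with no cell reused.
Route from 3: down-left to 6, up-left to 1, right to 2, 2× down-right (reaching 12), 3× left (reaching 9) — 8 moves in all.
Check: order respected (6 at step 1, 2 at step 3); 8 moves as required.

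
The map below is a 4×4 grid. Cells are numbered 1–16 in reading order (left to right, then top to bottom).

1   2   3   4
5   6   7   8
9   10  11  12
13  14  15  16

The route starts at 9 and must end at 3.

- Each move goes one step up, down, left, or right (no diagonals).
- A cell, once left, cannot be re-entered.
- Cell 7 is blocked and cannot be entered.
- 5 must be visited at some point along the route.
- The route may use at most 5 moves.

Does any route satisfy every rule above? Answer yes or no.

yes

One route that works: 9 → 5 → 1 → 2 → 3.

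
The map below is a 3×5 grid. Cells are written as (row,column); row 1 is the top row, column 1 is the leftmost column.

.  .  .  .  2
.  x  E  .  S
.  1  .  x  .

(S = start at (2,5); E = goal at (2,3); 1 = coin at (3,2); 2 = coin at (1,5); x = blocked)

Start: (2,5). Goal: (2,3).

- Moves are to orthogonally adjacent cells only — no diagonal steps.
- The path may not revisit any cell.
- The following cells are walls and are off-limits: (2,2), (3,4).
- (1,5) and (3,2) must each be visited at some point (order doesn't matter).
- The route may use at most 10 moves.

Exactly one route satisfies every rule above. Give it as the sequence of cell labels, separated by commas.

Any route must reach (1,5) and (3,2) and still end at (2,3) within 10 moves, so the order of the required stops is forced.
Route from (2,5): up to (1,5), 4× left (reaching (1,1)), 2× down (reaching (3,1)), 2× right (reaching (3,3)), up to (2,3) — 10 moves in all.
Check: all required cells visited; 10 ≤ 10 moves.

(2,5), (1,5), (1,4), (1,3), (1,2), (1,1), (2,1), (3,1), (3,2), (3,3), (2,3)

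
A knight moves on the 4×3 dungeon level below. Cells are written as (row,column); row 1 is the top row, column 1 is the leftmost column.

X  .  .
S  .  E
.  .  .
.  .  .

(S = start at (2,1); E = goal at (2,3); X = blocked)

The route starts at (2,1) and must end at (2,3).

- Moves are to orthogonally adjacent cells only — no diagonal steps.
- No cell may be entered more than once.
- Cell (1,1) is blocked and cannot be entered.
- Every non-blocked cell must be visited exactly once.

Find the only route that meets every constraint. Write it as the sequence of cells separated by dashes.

(2,1) - (3,1) - (4,1) - (4,2) - (4,3) - (3,3) - (3,2) - (2,2) - (1,2) - (1,3) - (2,3)

Need to visit all 11 open cells exactly once, starting at (2,1) and ending at (2,3).
Route from (2,1): down 2 to (4,1), right 2 to (4,3), up 1 to (3,3), left 1 to (3,2), up 2 to (1,2), right 1 to (1,3), down 1 to (2,3) — 10 moves in all.
Check: all 11 open cells covered.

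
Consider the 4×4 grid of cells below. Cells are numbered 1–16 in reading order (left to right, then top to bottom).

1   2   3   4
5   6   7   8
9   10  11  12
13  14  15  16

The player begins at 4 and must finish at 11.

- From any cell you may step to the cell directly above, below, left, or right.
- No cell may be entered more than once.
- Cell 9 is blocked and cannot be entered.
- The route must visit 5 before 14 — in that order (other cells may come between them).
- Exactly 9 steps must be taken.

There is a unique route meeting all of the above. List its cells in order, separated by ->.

4 -> 3 -> 2 -> 1 -> 5 -> 6 -> 10 -> 14 -> 15 -> 11

The waypoints must appear in the order 5, 14, with no cell reused.
Route from 4: 3× left (reaching 1), down to 5, right to 6, 2× down (reaching 14), right to 15, up to 11 — 9 moves in all.
Check: order respected (5 at step 4, 14 at step 7); 9 moves as required.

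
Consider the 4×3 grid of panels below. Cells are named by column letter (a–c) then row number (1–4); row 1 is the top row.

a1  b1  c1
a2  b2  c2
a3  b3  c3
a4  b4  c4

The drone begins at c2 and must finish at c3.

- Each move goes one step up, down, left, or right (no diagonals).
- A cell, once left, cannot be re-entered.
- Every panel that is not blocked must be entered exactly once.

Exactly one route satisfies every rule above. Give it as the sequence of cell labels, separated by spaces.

Need to visit all 12 open cells exactly once, starting at c2 and ending at c3.
Cell a4 has only two open neighbours (a3 and b4), so the path must pass straight through it: one of those is the cell it's entered from and the other is where it exits.
Route from c2: up to c1, 2× left (reaching a1), down to a2, right to b2, down to b3, left to a3, down to a4, 2× right (reaching c4), up to c3 — 11 moves in all.
Check: all 12 open cells covered.

c2 c1 b1 a1 a2 b2 b3 a3 a4 b4 c4 c3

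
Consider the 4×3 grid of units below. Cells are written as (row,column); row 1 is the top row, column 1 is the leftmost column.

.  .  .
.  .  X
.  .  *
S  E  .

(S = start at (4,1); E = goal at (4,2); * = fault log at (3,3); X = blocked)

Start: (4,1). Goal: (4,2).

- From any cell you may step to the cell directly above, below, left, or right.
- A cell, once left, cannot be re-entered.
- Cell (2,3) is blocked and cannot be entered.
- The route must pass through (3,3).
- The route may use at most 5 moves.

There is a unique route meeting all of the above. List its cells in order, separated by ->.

The budget equals the shortest possible length, so every move has to be on a shortest route through the required cells.
Route from (4,1): up 1 to (3,1), right 2 to (3,3), down 1 to (4,3), left 1 to (4,2) — 5 moves in all.
Check: all required cells visited; 5 ≤ 5 moves.

(4,1) -> (3,1) -> (3,2) -> (3,3) -> (4,3) -> (4,2)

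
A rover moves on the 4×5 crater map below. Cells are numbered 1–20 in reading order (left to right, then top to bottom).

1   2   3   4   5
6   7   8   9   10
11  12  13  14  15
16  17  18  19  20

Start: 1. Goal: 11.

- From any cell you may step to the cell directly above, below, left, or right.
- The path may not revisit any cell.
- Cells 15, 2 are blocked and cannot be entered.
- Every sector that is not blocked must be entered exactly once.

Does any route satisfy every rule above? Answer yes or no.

Cell 20 has only one open neighbour but is neither the start nor the goal, so a Hamiltonian route would have to both enter and leave it through the same neighbour — impossible without revisiting.

no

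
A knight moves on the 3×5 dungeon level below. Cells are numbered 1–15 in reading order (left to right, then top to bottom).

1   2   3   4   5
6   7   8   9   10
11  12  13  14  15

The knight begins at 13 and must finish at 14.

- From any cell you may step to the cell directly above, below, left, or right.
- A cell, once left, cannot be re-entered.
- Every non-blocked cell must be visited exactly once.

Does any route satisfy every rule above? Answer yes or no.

no

Colour the cells like a checkerboard: each orthogonal step flips colour, so a Hamiltonian route alternates colours. Here there are 8 cells of one colour and 7 of the other, with start on the opposite colour to the goal — the counts and endpoints can't be arranged into an alternating sequence of length 15, so no Hamiltonian route exists.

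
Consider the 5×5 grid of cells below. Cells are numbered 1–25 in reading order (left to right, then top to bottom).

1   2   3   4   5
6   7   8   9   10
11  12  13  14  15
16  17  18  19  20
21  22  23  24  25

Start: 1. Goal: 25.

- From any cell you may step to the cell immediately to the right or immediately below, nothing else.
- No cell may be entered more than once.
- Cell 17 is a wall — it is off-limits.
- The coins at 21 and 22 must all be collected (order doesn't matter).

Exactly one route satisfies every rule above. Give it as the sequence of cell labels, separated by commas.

Moves only go right or down, so the column and row indices never decrease.
Route from 1: 4× down (reaching 21), 4× right (reaching 25) — 8 moves in all.
Check: all required cells visited.

1, 6, 11, 16, 21, 22, 23, 24, 25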